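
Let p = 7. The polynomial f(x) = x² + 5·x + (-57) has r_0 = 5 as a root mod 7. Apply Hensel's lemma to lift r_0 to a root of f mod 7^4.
r_3 = 1580 (mod 2401)

Hensel: r_{i+1} = r_i − f(r_i)·(f′(r_i))^{-1} mod 7^{i+2}, f′(x) = 2x + 5. Iterate:
  r_0 = 5 (mod 7)
  r_1 = 12 (mod 49)
  r_2 = 208 (mod 343)
  r_3 = 1580 (mod 2401)
Final: r = 1580 satisfies f(r) ≡ 0 mod 7^4.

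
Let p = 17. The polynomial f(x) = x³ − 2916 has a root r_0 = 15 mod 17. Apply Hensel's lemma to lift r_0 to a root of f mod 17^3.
r_2 = 2361 (mod 4913)

Hensel: r_{i+1} = r_i − f(r_i)/f′(r_i) mod 17^{i+2}, where f′(x) = 3x². Iterate:
  r_0 = 15 (mod 17)
  r_1 = 49 (mod 289)
  r_2 = 2361 (mod 4913)
Final: r = 2361 with f(r) ≡ 0 mod 17^3.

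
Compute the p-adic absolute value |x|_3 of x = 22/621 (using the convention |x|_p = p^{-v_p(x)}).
|22/621|_3 = 27

Step 1 — compute v_3(x) by factoring powers of 3 out of the numerator and denominator: v_3(22/621) = -3. Step 2 — apply |x|_p = p^{-v_p(x)} = 3^{3} = 27.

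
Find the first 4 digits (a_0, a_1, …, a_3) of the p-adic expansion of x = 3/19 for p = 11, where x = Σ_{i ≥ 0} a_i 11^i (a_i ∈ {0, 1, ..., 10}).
(a_0, …, a_3) = (10, 2, 9, 9)

v_11(3/19) = 0 (numerator and denominator both coprime to 11), so x ∈ ℤ_11^×. Compute digits iteratively via a_i = x_i mod 11, x_{i+1} = (x_i − a_i)/11, with x_0 = x:
  x_0 = 3/19;  a_0 = 10;  x_1 = (x_0 − 10)/11 = -17/19
  x_1 = -17/19;  a_1 = 2;  x_2 = (x_1 − 2)/11 = -5/19
  x_2 = -5/19;  a_2 = 9;  x_3 = (x_2 − 9)/11 = -16/19
  x_3 = -16/19;  a_3 = 9;  x_4 = (x_3 − 9)/11 = -17/19
Digits: (10, 2, 9, 9).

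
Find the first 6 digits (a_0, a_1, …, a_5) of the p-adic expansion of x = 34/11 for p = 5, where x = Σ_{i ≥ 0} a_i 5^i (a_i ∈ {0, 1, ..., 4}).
(a_0, …, a_5) = (4, 3, 3, 2, 4, 0)

v_5(34/11) = 0 (numerator and denominator both coprime to 5), so x ∈ ℤ_5^×. Compute digits iteratively via a_i = x_i mod 5, x_{i+1} = (x_i − a_i)/5, with x_0 = x:
  x_0 = 34/11;  a_0 = 4;  x_1 = (x_0 − 4)/5 = -2/11
  x_1 = -2/11;  a_1 = 3;  x_2 = (x_1 − 3)/5 = -7/11
  x_2 = -7/11;  a_2 = 3;  x_3 = (x_2 − 3)/5 = -8/11
  x_3 = -8/11;  a_3 = 2;  x_4 = (x_3 − 2)/5 = -6/11
  x_4 = -6/11;  a_4 = 4;  x_5 = (x_4 − 4)/5 = -10/11
  x_5 = -10/11;  a_5 = 0;  x_6 = (x_5 − 0)/5 = -2/11
Digits: (4, 3, 3, 2, 4, 0).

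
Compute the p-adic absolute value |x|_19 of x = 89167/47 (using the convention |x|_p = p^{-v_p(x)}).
|89167/47|_19 = 1/6859

Step 1 — compute v_19(x) by factoring powers of 19 out of the numerator and denominator: v_19(89167/47) = 3. Step 2 — apply |x|_p = p^{-v_p(x)} = 19^{-3} = 1/6859.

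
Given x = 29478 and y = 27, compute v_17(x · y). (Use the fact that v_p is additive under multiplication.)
v_17(795906) = 3

v_p(x) = 3 (factor: 29478 = 17^3 · 6); v_p(y) = 0 (factor: 27 = 17^0 · 27). Additivity: v_p(xy) = v_p(x) + v_p(y) = 3 + 0 = 3. (Direct check: xy = 795906 = 17^3 · (162).)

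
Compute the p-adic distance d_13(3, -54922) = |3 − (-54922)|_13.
d_13(3, -54922) = 1/2197

Step 1 — x − y = 3 − (-54922) = 54925. Step 2 — v_13(54925) = 3 (factor: 54925 = (13^3 · 25); the sign does not affect v_p). Step 3 — |x − y|_13 = 13^{-3} = 1/2197.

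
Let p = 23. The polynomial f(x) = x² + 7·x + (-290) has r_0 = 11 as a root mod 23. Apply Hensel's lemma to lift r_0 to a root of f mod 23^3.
r_2 = 379 (mod 12167)

Hensel: r_{i+1} = r_i − f(r_i)·(f′(r_i))^{-1} mod 23^{i+2}, f′(x) = 2x + 7. Iterate:
  r_0 = 11 (mod 23)
  r_1 = 379 (mod 529)
  r_2 = 379 (mod 12167)
Final: r = 379 satisfies f(r) ≡ 0 mod 23^3.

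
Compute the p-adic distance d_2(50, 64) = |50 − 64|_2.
d_2(50, 64) = 1/2

Step 1 — x − y = 50 − 64 = -14. Step 2 — v_2(-14) = 1 (factor: -14 = −(2^1 · 7); the sign does not affect v_p). Step 3 — |x − y|_2 = 2^{-1} = 1/2.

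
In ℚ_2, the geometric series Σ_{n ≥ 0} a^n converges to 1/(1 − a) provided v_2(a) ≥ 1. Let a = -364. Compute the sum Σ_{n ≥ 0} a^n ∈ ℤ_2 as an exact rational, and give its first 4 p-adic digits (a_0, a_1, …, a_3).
Σ a^n = 1/(1 − a) = 1/365;  first 4 digits = (1, 0, 1, 0)

v_2(a) = 2 ≥ 1, so the series converges in ℤ_2 to 1/(1 − a) = 1/(1 − (-364)) = 1/365. Expand this rational in ℤ_2: compute digits iteratively via d_i = x_i mod 2, x_{i+1} = (x_i − d_i)/2. The first 4 digits are (1, 0, 1, 0).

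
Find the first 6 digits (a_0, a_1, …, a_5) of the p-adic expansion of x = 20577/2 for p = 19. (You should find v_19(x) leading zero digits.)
(a_0, …, a_5) = (0, 0, 0, 11, 9, 9)

v_19(20577/2) = 3, so a_0 = ... = a_2 = 0. Factor out: x = 19^3 · u with u = 3/2 a unit in ℤ_19. Expand u iteratively via a_{v+i} = u_i mod 19, u_{i+1} = (u_i − a_{v+i})/19:
  u_0 = 3/2;  a_3 = 11;  u_1 = (u_0 − 11)/19 = -1/2
  u_1 = -1/2;  a_4 = 9;  u_2 = (u_1 − 9)/19 = -1/2
  u_2 = -1/2;  a_5 = 9;  u_3 = (u_2 − 9)/19 = -1/2
Digits: (0, 0, 0, 11, 9, 9).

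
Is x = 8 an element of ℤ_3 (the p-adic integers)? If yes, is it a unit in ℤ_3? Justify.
x ∈ ℤ_3^× (unit); v_3(x) = 0

ℤ_3 = {x ∈ ℚ_3 : v_3(x) ≥ 0} and ℤ_3^× = {x ∈ ℤ_3 : v_3(x) = 0}. Here v_3(8) = v_3(num) − v_3(den) = 0; compare against these criteria.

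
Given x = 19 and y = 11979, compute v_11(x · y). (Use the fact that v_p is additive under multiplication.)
v_11(227601) = 3

v_p(x) = 0 (factor: 19 = 11^0 · 19); v_p(y) = 3 (factor: 11979 = 11^3 · 9). Additivity: v_p(xy) = v_p(x) + v_p(y) = 0 + 3 = 3. (Direct check: xy = 227601 = 11^3 · (171).)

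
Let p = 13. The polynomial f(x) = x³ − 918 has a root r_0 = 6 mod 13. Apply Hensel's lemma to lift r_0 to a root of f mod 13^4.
r_3 = 22067 (mod 28561)

Hensel: r_{i+1} = r_i − f(r_i)/f′(r_i) mod 13^{i+2}, where f′(x) = 3x². Iterate:
  r_0 = 6 (mod 13)
  r_1 = 97 (mod 169)
  r_2 = 97 (mod 2197)
  r_3 = 22067 (mod 28561)
Final: r = 22067 with f(r) ≡ 0 mod 13^4.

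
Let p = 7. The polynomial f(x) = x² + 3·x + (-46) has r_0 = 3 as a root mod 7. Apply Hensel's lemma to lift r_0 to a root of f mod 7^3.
r_2 = 213 (mod 343)

Hensel: r_{i+1} = r_i − f(r_i)·(f′(r_i))^{-1} mod 7^{i+2}, f′(x) = 2x + 3. Iterate:
  r_0 = 3 (mod 7)
  r_1 = 17 (mod 49)
  r_2 = 213 (mod 343)
Final: r = 213 satisfies f(r) ≡ 0 mod 7^3.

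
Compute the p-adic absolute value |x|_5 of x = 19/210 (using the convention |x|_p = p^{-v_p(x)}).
|19/210|_5 = 5

Step 1 — compute v_5(x) by factoring powers of 5 out of the numerator and denominator: v_5(19/210) = -1. Step 2 — apply |x|_p = p^{-v_p(x)} = 5^{1} = 5.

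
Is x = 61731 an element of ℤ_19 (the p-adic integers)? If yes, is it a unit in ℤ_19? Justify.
x ∈ ℤ_19 but not a unit; v_19(x) = 3 > 0

ℤ_19 = {x ∈ ℚ_19 : v_19(x) ≥ 0} and ℤ_19^× = {x ∈ ℤ_19 : v_19(x) = 0}. Here v_19(61731) = v_19(num) − v_19(den) = 3; compare against these criteria.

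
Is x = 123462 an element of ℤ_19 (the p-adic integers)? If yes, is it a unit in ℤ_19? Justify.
x ∈ ℤ_19 but not a unit; v_19(x) = 3 > 0

ℤ_19 = {x ∈ ℚ_19 : v_19(x) ≥ 0} and ℤ_19^× = {x ∈ ℤ_19 : v_19(x) = 0}. Here v_19(123462) = v_19(num) − v_19(den) = 3; compare against these criteria.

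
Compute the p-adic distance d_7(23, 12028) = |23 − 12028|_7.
d_7(23, 12028) = 1/2401

Step 1 — x − y = 23 − 12028 = -12005. Step 2 — v_7(-12005) = 4 (factor: -12005 = −(7^4 · 5); the sign does not affect v_p). Step 3 — |x − y|_7 = 7^{-4} = 1/2401.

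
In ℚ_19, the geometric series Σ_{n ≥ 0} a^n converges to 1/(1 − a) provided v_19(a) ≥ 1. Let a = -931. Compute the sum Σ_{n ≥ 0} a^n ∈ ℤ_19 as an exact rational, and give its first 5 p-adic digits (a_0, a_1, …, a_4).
Σ a^n = 1/(1 − a) = 1/932;  first 5 digits = (1, 8, 4, 11, 0)

v_19(a) = 1 ≥ 1, so the series converges in ℤ_19 to 1/(1 − a) = 1/(1 − (-931)) = 1/932. Expand this rational in ℤ_19: compute digits iteratively via d_i = x_i mod 19, x_{i+1} = (x_i − d_i)/19. The first 5 digits are (1, 8, 4, 11, 0).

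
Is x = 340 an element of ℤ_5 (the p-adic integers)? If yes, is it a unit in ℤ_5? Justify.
x ∈ ℤ_5 but not a unit; v_5(x) = 1 > 0

ℤ_5 = {x ∈ ℚ_5 : v_5(x) ≥ 0} and ℤ_5^× = {x ∈ ℤ_5 : v_5(x) = 0}. Here v_5(340) = v_5(num) − v_5(den) = 1; compare against these criteria.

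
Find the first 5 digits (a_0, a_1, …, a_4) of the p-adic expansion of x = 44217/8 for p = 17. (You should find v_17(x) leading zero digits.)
(a_0, …, a_4) = (0, 0, 0, 16, 14)

v_17(44217/8) = 3, so a_0 = ... = a_2 = 0. Factor out: x = 17^3 · u with u = 9/8 a unit in ℤ_17. Expand u iteratively via a_{v+i} = u_i mod 17, u_{i+1} = (u_i − a_{v+i})/17:
  u_0 = 9/8;  a_3 = 16;  u_1 = (u_0 − 16)/17 = -7/8
  u_1 = -7/8;  a_4 = 14;  u_2 = (u_1 − 14)/17 = -7/8
Digits: (0, 0, 0, 16, 14).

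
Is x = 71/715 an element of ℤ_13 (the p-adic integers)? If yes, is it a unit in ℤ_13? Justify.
x ∉ ℤ_13 (v_13(x) = -1 < 0)

ℤ_13 = {x ∈ ℚ_13 : v_13(x) ≥ 0} and ℤ_13^× = {x ∈ ℤ_13 : v_13(x) = 0}. Here v_13(71/715) = v_13(num) − v_13(den) = -1; compare against these criteria.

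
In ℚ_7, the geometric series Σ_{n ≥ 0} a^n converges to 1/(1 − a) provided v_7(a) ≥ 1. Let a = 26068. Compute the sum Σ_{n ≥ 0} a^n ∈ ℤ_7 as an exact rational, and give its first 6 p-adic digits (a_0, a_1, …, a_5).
Σ a^n = 1/(1 − a) = -1/26067;  first 6 digits = (1, 0, 0, 6, 3, 1)

v_7(a) = 3 ≥ 1, so the series converges in ℤ_7 to 1/(1 − a) = 1/(1 − 26068) = -1/26067. Expand this rational in ℤ_7: compute digits iteratively via d_i = x_i mod 7, x_{i+1} = (x_i − d_i)/7. The first 6 digits are (1, 0, 0, 6, 3, 1).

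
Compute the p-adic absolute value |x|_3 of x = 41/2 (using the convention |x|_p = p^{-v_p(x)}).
|41/2|_3 = 1

Step 1 — compute v_3(x) by factoring powers of 3 out of the numerator and denominator: v_3(41/2) = 0. Step 2 — apply |x|_p = p^{-v_p(x)} = 3^{0} = 1.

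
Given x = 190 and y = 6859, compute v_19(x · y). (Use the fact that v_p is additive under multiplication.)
v_19(1303210) = 4

v_p(x) = 1 (factor: 190 = 19^1 · 10); v_p(y) = 3 (factor: 6859 = 19^3 · 1). Additivity: v_p(xy) = v_p(x) + v_p(y) = 1 + 3 = 4. (Direct check: xy = 1303210 = 19^4 · (10).)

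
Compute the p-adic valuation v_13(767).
v_13(767) = 1

v_13(n) is the largest exponent k such that 13^k divides n. Factor out: 767 = 13^1 · 59. (Sign doesn't affect v_p.) So v_13(767) = 1.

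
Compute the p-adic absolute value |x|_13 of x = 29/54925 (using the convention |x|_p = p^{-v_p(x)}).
|29/54925|_13 = 2197

Step 1 — compute v_13(x) by factoring powers of 13 out of the numerator and denominator: v_13(29/54925) = -3. Step 2 — apply |x|_p = p^{-v_p(x)} = 13^{3} = 2197.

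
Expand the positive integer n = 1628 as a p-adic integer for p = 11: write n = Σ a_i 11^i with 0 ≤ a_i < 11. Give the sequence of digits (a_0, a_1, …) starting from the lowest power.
(a_0, a_1, …) = (0, 5, 2, 1)

Repeated division by 11 gives the digits low-to-high: 1628 = 5·11^1 + 2·11^2 + 1·11^3. Digit sequence: (0, 5, 2, 1).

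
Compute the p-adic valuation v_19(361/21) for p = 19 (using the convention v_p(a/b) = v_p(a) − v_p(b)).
v_19(361/21) = 2

Factor powers of 19 from the numerator and denominator of the reduced fraction: 361 = 19^2 · 1 and 21 = 19^0 · 21. Apply v_p(a/b) = v_p(a) − v_p(b): v_19(361/21) = 2 − 0 = 2.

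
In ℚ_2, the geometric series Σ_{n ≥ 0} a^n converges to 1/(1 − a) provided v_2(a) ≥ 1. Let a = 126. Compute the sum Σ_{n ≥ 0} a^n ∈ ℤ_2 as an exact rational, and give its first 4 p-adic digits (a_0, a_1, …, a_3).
Σ a^n = 1/(1 − a) = -1/125;  first 4 digits = (1, 1, 0, 1)

v_2(a) = 1 ≥ 1, so the series converges in ℤ_2 to 1/(1 − a) = 1/(1 − 126) = -1/125. Expand this rational in ℤ_2: compute digits iteratively via d_i = x_i mod 2, x_{i+1} = (x_i − d_i)/2. The first 4 digits are (1, 1, 0, 1).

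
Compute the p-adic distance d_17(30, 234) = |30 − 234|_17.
d_17(30, 234) = 1/17

Step 1 — x − y = 30 − 234 = -204. Step 2 — v_17(-204) = 1 (factor: -204 = −(17^1 · 12); the sign does not affect v_p). Step 3 — |x − y|_17 = 17^{-1} = 1/17.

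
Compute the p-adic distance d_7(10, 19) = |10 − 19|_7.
d_7(10, 19) = 1

Step 1 — x − y = 10 − 19 = -9. Step 2 — v_7(-9) = 0 (factor: -9 = −(7^0 · 9); the sign does not affect v_p). Step 3 — |x − y|_7 = 7^{0} = 1.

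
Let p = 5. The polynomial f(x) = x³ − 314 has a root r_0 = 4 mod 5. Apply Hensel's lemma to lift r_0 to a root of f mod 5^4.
r_3 = 504 (mod 625)

Hensel: r_{i+1} = r_i − f(r_i)/f′(r_i) mod 5^{i+2}, where f′(x) = 3x². Iterate:
  r_0 = 4 (mod 5)
  r_1 = 4 (mod 25)
  r_2 = 4 (mod 125)
  r_3 = 504 (mod 625)
Final: r = 504 with f(r) ≡ 0 mod 5^4.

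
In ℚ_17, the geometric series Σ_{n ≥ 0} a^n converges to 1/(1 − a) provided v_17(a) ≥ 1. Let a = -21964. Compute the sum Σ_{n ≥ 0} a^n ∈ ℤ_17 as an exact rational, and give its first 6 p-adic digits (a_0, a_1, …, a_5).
Σ a^n = 1/(1 − a) = 1/21965;  first 6 digits = (1, 0, 9, 12, 12, 16)

v_17(a) = 2 ≥ 1, so the series converges in ℤ_17 to 1/(1 − a) = 1/(1 − (-21964)) = 1/21965. Expand this rational in ℤ_17: compute digits iteratively via d_i = x_i mod 17, x_{i+1} = (x_i − d_i)/17. The first 6 digits are (1, 0, 9, 12, 12, 16).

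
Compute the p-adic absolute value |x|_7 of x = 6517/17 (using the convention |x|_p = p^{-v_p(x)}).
|6517/17|_7 = 1/343

Step 1 — compute v_7(x) by factoring powers of 7 out of the numerator and denominator: v_7(6517/17) = 3. Step 2 — apply |x|_p = p^{-v_p(x)} = 7^{-3} = 1/343.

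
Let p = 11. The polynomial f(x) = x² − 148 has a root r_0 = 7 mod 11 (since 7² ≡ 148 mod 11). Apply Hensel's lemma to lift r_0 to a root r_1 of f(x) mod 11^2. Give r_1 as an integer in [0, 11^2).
r_1 = 40 (mod 121)

Hensel's recurrence: r_{i+1} = r_i − f(r_i)·(f′(r_i))^{-1} mod 11^{i+2}, with f′(x) = 2x. Iterate:
  r_0 = 7 (mod 11)
  r_1 = 40 (mod 121)
Final: r_1 = 40, and one checks f(r_1) ≡ 0 mod 11^2.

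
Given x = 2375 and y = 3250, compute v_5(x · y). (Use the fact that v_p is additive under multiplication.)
v_5(7718750) = 6

v_p(x) = 3 (factor: 2375 = 5^3 · 19); v_p(y) = 3 (factor: 3250 = 5^3 · 26). Additivity: v_p(xy) = v_p(x) + v_p(y) = 3 + 3 = 6. (Direct check: xy = 7718750 = 5^6 · (494).)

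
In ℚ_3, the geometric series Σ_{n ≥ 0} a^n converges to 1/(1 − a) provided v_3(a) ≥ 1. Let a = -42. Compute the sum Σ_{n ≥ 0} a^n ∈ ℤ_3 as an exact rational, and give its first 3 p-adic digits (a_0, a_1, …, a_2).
Σ a^n = 1/(1 − a) = 1/43;  first 3 digits = (1, 1, 2)

v_3(a) = 1 ≥ 1, so the series converges in ℤ_3 to 1/(1 − a) = 1/(1 − (-42)) = 1/43. Expand this rational in ℤ_3: compute digits iteratively via d_i = x_i mod 3, x_{i+1} = (x_i − d_i)/3. The first 3 digits are (1, 1, 2).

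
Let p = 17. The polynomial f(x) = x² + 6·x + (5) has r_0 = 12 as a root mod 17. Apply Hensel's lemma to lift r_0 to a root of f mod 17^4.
r_3 = 83516 (mod 83521)

Hensel: r_{i+1} = r_i − f(r_i)·(f′(r_i))^{-1} mod 17^{i+2}, f′(x) = 2x + 6. Iterate:
  r_0 = 12 (mod 17)
  r_1 = 284 (mod 289)
  r_2 = 4908 (mod 4913)
  r_3 = 83516 (mod 83521)
Final: r = 83516 satisfies f(r) ≡ 0 mod 17^4.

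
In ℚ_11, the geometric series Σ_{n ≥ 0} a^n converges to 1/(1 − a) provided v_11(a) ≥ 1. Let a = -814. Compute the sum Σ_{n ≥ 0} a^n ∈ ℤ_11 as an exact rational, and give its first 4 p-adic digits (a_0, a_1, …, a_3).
Σ a^n = 1/(1 − a) = 1/815;  first 4 digits = (1, 3, 2, 7)

v_11(a) = 1 ≥ 1, so the series converges in ℤ_11 to 1/(1 − a) = 1/(1 − (-814)) = 1/815. Expand this rational in ℤ_11: compute digits iteratively via d_i = x_i mod 11, x_{i+1} = (x_i − d_i)/11. The first 4 digits are (1, 3, 2, 7).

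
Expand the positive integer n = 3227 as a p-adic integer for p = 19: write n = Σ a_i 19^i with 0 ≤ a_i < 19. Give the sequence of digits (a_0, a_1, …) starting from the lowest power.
(a_0, a_1, …) = (16, 17, 8)

Repeated division by 19 gives the digits low-to-high: 3227 = 16 + 17·19^1 + 8·19^2. Digit sequence: (16, 17, 8).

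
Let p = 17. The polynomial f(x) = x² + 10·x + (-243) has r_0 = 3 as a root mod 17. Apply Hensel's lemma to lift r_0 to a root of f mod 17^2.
r_1 = 88 (mod 289)

Hensel: r_{i+1} = r_i − f(r_i)·(f′(r_i))^{-1} mod 17^{i+2}, f′(x) = 2x + 10. Iterate:
  r_0 = 3 (mod 17)
  r_1 = 88 (mod 289)
Final: r = 88 satisfies f(r) ≡ 0 mod 17^2.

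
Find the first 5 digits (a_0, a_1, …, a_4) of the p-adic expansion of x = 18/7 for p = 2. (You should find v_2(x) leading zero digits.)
(a_0, …, a_4) = (0, 1, 1, 1, 1)

v_2(18/7) = 1, so a_0 = ... = a_0 = 0. Factor out: x = 2^1 · u with u = 9/7 a unit in ℤ_2. Expand u iteratively via a_{v+i} = u_i mod 2, u_{i+1} = (u_i − a_{v+i})/2:
  u_0 = 9/7;  a_1 = 1;  u_1 = (u_0 − 1)/2 = 1/7
  u_1 = 1/7;  a_2 = 1;  u_2 = (u_1 − 1)/2 = -3/7
  u_2 = -3/7;  a_3 = 1;  u_3 = (u_2 − 1)/2 = -5/7
  u_3 = -5/7;  a_4 = 1;  u_4 = (u_3 − 1)/2 = -6/7
Digits: (0, 1, 1, 1, 1).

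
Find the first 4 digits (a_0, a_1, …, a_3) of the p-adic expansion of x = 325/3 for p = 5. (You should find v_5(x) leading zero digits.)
(a_0, …, a_3) = (0, 0, 1, 4)

v_5(325/3) = 2, so a_0 = ... = a_1 = 0. Factor out: x = 5^2 · u with u = 13/3 a unit in ℤ_5. Expand u iteratively via a_{v+i} = u_i mod 5, u_{i+1} = (u_i − a_{v+i})/5:
  u_0 = 13/3;  a_2 = 1;  u_1 = (u_0 − 1)/5 = 2/3
  u_1 = 2/3;  a_3 = 4;  u_2 = (u_1 − 4)/5 = -2/3
Digits: (0, 0, 1, 4).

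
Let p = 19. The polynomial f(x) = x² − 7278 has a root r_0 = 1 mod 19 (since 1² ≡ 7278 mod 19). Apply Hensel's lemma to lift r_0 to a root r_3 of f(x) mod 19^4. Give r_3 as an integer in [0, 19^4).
r_3 = 50389 (mod 130321)

Hensel's recurrence: r_{i+1} = r_i − f(r_i)·(f′(r_i))^{-1} mod 19^{i+2}, with f′(x) = 2x. Iterate:
  r_0 = 1 (mod 19)
  r_1 = 210 (mod 361)
  r_2 = 2376 (mod 6859)
  r_3 = 50389 (mod 130321)
Final: r_3 = 50389, and one checks f(r_3) ≡ 0 mod 19^4.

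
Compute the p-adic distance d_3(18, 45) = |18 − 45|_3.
d_3(18, 45) = 1/27

Step 1 — x − y = 18 − 45 = -27. Step 2 — v_3(-27) = 3 (factor: -27 = −(3^3 · 1); the sign does not affect v_p). Step 3 — |x − y|_3 = 3^{-3} = 1/27.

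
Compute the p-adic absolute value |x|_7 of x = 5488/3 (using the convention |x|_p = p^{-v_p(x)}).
|5488/3|_7 = 1/343

Step 1 — compute v_7(x) by factoring powers of 7 out of the numerator and denominator: v_7(5488/3) = 3. Step 2 — apply |x|_p = p^{-v_p(x)} = 7^{-3} = 1/343.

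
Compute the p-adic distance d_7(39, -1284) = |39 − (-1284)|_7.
d_7(39, -1284) = 1/49

Step 1 — x − y = 39 − (-1284) = 1323. Step 2 — v_7(1323) = 2 (factor: 1323 = (7^2 · 27); the sign does not affect v_p). Step 3 — |x − y|_7 = 7^{-2} = 1/49.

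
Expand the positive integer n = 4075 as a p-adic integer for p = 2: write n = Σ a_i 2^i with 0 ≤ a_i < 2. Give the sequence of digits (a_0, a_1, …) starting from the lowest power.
(a_0, a_1, …) = (1, 1, 0, 1, 0, 1, 1, 1, 1, 1, 1, 1)

Repeated division by 2 gives the digits low-to-high: 4075 = 1 + 1·2^1 + 1·2^3 + 1·2^5 + 1·2^6 + 1·2^7 + 1·2^8 + 1·2^9 + 1·2^10 + 1·2^11. Digit sequence: (1, 1, 0, 1, 0, 1, 1, 1, 1, 1, 1, 1).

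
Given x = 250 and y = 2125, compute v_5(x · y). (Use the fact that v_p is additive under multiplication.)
v_5(531250) = 6

v_p(x) = 3 (factor: 250 = 5^3 · 2); v_p(y) = 3 (factor: 2125 = 5^3 · 17). Additivity: v_p(xy) = v_p(x) + v_p(y) = 3 + 3 = 6. (Direct check: xy = 531250 = 5^6 · (34).)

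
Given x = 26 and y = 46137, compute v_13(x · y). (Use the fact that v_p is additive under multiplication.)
v_13(1199562) = 4

v_p(x) = 1 (factor: 26 = 13^1 · 2); v_p(y) = 3 (factor: 46137 = 13^3 · 21). Additivity: v_p(xy) = v_p(x) + v_p(y) = 1 + 3 = 4. (Direct check: xy = 1199562 = 13^4 · (42).)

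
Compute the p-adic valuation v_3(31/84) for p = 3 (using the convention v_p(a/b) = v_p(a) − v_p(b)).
v_3(31/84) = -1

Factor powers of 3 from the numerator and denominator of the reduced fraction: 31 = 3^0 · 31 and 84 = 3^1 · 28. Apply v_p(a/b) = v_p(a) − v_p(b): v_3(31/84) = 0 − 1 = -1.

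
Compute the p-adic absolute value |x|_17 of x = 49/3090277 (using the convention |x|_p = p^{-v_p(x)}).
|49/3090277|_17 = 83521

Step 1 — compute v_17(x) by factoring powers of 17 out of the numerator and denominator: v_17(49/3090277) = -4. Step 2 — apply |x|_p = p^{-v_p(x)} = 17^{4} = 83521.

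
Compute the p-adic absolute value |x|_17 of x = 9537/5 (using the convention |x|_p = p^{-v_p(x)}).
|9537/5|_17 = 1/289

Step 1 — compute v_17(x) by factoring powers of 17 out of the numerator and denominator: v_17(9537/5) = 2. Step 2 — apply |x|_p = p^{-v_p(x)} = 17^{-2} = 1/289.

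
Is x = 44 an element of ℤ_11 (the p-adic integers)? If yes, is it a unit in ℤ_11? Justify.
x ∈ ℤ_11 but not a unit; v_11(x) = 1 > 0

ℤ_11 = {x ∈ ℚ_11 : v_11(x) ≥ 0} and ℤ_11^× = {x ∈ ℤ_11 : v_11(x) = 0}. Here v_11(44) = v_11(num) − v_11(den) = 1; compare against these criteria.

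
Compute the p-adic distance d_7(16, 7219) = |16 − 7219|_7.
d_7(16, 7219) = 1/2401

Step 1 — x − y = 16 − 7219 = -7203. Step 2 — v_7(-7203) = 4 (factor: -7203 = −(7^4 · 3); the sign does not affect v_p). Step 3 — |x − y|_7 = 7^{-4} = 1/2401.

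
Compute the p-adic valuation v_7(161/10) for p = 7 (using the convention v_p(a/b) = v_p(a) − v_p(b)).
v_7(161/10) = 1

Factor powers of 7 from the numerator and denominator of the reduced fraction: 161 = 7^1 · 23 and 10 = 7^0 · 10. Apply v_p(a/b) = v_p(a) − v_p(b): v_7(161/10) = 1 − 0 = 1.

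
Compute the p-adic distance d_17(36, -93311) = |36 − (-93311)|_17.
d_17(36, -93311) = 1/4913

Step 1 — x − y = 36 − (-93311) = 93347. Step 2 — v_17(93347) = 3 (factor: 93347 = (17^3 · 19); the sign does not affect v_p). Step 3 — |x − y|_17 = 17^{-3} = 1/4913.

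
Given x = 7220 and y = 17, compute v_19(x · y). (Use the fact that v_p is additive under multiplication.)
v_19(122740) = 2

v_p(x) = 2 (factor: 7220 = 19^2 · 20); v_p(y) = 0 (factor: 17 = 19^0 · 17). Additivity: v_p(xy) = v_p(x) + v_p(y) = 2 + 0 = 2. (Direct check: xy = 122740 = 19^2 · (340).)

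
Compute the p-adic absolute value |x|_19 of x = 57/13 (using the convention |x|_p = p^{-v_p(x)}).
|57/13|_19 = 1/19

Step 1 — compute v_19(x) by factoring powers of 19 out of the numerator and denominator: v_19(57/13) = 1. Step 2 — apply |x|_p = p^{-v_p(x)} = 19^{-1} = 1/19.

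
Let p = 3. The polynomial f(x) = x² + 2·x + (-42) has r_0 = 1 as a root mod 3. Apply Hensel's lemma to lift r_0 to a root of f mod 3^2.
r_1 = 4 (mod 9)

Hensel: r_{i+1} = r_i − f(r_i)·(f′(r_i))^{-1} mod 3^{i+2}, f′(x) = 2x + 2. Iterate:
  r_0 = 1 (mod 3)
  r_1 = 4 (mod 9)
Final: r = 4 satisfies f(r) ≡ 0 mod 3^2.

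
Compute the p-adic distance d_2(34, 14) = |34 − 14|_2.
d_2(34, 14) = 1/4

Step 1 — x − y = 34 − 14 = 20. Step 2 — v_2(20) = 2 (factor: 20 = (2^2 · 5); the sign does not affect v_p). Step 3 — |x − y|_2 = 2^{-2} = 1/4.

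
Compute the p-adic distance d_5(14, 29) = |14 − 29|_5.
d_5(14, 29) = 1/5

Step 1 — x − y = 14 − 29 = -15. Step 2 — v_5(-15) = 1 (factor: -15 = −(5^1 · 3); the sign does not affect v_p). Step 3 — |x − y|_5 = 5^{-1} = 1/5.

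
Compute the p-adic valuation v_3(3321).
v_3(3321) = 4

v_3(n) is the largest exponent k such that 3^k divides n. Factor out: 3321 = 3^4 · 41. (Sign doesn't affect v_p.) So v_3(3321) = 4.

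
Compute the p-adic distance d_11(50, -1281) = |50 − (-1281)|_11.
d_11(50, -1281) = 1/1331

Step 1 — x − y = 50 − (-1281) = 1331. Step 2 — v_11(1331) = 3 (factor: 1331 = (11^3 · 1); the sign does not affect v_p). Step 3 — |x − y|_11 = 11^{-3} = 1/1331.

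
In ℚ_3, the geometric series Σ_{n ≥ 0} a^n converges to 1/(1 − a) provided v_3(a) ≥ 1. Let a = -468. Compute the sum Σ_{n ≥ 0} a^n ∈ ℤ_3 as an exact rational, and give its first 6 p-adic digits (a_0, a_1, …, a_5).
Σ a^n = 1/(1 − a) = 1/469;  first 6 digits = (1, 0, 2, 0, 1, 2)

v_3(a) = 2 ≥ 1, so the series converges in ℤ_3 to 1/(1 − a) = 1/(1 − (-468)) = 1/469. Expand this rational in ℤ_3: compute digits iteratively via d_i = x_i mod 3, x_{i+1} = (x_i − d_i)/3. The first 6 digits are (1, 0, 2, 0, 1, 2).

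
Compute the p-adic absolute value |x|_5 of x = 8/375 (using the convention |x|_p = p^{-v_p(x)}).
|8/375|_5 = 125

Step 1 — compute v_5(x) by factoring powers of 5 out of the numerator and denominator: v_5(8/375) = -3. Step 2 — apply |x|_p = p^{-v_p(x)} = 5^{3} = 125.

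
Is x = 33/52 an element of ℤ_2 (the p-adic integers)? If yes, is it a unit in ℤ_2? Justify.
x ∉ ℤ_2 (v_2(x) = -2 < 0)

ℤ_2 = {x ∈ ℚ_2 : v_2(x) ≥ 0} and ℤ_2^× = {x ∈ ℤ_2 : v_2(x) = 0}. Here v_2(33/52) = v_2(num) − v_2(den) = -2; compare against these criteria.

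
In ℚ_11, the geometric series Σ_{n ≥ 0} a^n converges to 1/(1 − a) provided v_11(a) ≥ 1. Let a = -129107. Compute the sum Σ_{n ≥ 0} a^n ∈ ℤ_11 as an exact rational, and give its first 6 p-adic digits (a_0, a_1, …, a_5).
Σ a^n = 1/(1 − a) = 1/129108;  first 6 digits = (1, 0, 0, 2, 2, 10)

v_11(a) = 3 ≥ 1, so the series converges in ℤ_11 to 1/(1 − a) = 1/(1 − (-129107)) = 1/129108. Expand this rational in ℤ_11: compute digits iteratively via d_i = x_i mod 11, x_{i+1} = (x_i − d_i)/11. The first 6 digits are (1, 0, 0, 2, 2, 10).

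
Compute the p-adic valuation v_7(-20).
v_7(-20) = 0

v_7(n) is the largest exponent k such that 7^k divides n. Factor out: -20 = -7^0 · 20. (Sign doesn't affect v_p.) So v_7(-20) = 0.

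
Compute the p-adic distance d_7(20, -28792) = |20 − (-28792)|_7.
d_7(20, -28792) = 1/2401

Step 1 — x − y = 20 − (-28792) = 28812. Step 2 — v_7(28812) = 4 (factor: 28812 = (7^4 · 12); the sign does not affect v_p). Step 3 — |x − y|_7 = 7^{-4} = 1/2401.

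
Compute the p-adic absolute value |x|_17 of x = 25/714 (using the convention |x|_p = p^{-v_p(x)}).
|25/714|_17 = 17

Step 1 — compute v_17(x) by factoring powers of 17 out of the numerator and denominator: v_17(25/714) = -1. Step 2 — apply |x|_p = p^{-v_p(x)} = 17^{1} = 17.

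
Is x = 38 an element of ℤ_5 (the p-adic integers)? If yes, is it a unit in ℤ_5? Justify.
x ∈ ℤ_5^× (unit); v_5(x) = 0

ℤ_5 = {x ∈ ℚ_5 : v_5(x) ≥ 0} and ℤ_5^× = {x ∈ ℤ_5 : v_5(x) = 0}. Here v_5(38) = v_5(num) − v_5(den) = 0; compare against these criteria.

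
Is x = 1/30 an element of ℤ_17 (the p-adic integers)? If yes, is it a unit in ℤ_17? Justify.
x ∈ ℤ_17^× (unit); v_17(x) = 0

ℤ_17 = {x ∈ ℚ_17 : v_17(x) ≥ 0} and ℤ_17^× = {x ∈ ℤ_17 : v_17(x) = 0}. Here v_17(1/30) = v_17(num) − v_17(den) = 0; compare against these criteria.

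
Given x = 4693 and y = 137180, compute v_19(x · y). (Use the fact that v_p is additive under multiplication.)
v_19(643785740) = 5

v_p(x) = 2 (factor: 4693 = 19^2 · 13); v_p(y) = 3 (factor: 137180 = 19^3 · 20). Additivity: v_p(xy) = v_p(x) + v_p(y) = 2 + 3 = 5. (Direct check: xy = 643785740 = 19^5 · (260).)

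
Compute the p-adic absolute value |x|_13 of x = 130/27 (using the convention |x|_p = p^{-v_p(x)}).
|130/27|_13 = 1/13

Step 1 — compute v_13(x) by factoring powers of 13 out of the numerator and denominator: v_13(130/27) = 1. Step 2 — apply |x|_p = p^{-v_p(x)} = 13^{-1} = 1/13.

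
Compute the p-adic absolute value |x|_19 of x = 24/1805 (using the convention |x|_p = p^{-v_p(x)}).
|24/1805|_19 = 361

Step 1 — compute v_19(x) by factoring powers of 19 out of the numerator and denominator: v_19(24/1805) = -2. Step 2 — apply |x|_p = p^{-v_p(x)} = 19^{2} = 361.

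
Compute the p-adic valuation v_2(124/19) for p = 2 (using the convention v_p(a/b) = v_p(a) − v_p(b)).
v_2(124/19) = 2

Factor powers of 2 from the numerator and denominator of the reduced fraction: 124 = 2^2 · 31 and 19 = 2^0 · 19. Apply v_p(a/b) = v_p(a) − v_p(b): v_2(124/19) = 2 − 0 = 2.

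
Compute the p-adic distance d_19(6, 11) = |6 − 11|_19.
d_19(6, 11) = 1

Step 1 — x − y = 6 − 11 = -5. Step 2 — v_19(-5) = 0 (factor: -5 = −(19^0 · 5); the sign does not affect v_p). Step 3 — |x − y|_19 = 19^{0} = 1.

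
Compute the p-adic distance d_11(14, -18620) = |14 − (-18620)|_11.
d_11(14, -18620) = 1/1331

Step 1 — x − y = 14 − (-18620) = 18634. Step 2 — v_11(18634) = 3 (factor: 18634 = (11^3 · 14); the sign does not affect v_p). Step 3 — |x − y|_11 = 11^{-3} = 1/1331.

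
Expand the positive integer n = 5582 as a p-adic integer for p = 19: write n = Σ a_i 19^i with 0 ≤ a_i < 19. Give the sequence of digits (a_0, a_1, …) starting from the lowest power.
(a_0, a_1, …) = (15, 8, 15)

Repeated division by 19 gives the digits low-to-high: 5582 = 15 + 8·19^1 + 15·19^2. Digit sequence: (15, 8, 15).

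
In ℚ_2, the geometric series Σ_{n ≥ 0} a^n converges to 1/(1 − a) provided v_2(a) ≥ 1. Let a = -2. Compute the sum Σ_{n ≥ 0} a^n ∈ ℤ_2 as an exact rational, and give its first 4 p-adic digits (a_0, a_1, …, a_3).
Σ a^n = 1/(1 − a) = 1/3;  first 4 digits = (1, 1, 0, 1)

v_2(a) = 1 ≥ 1, so the series converges in ℤ_2 to 1/(1 − a) = 1/(1 − (-2)) = 1/3. Expand this rational in ℤ_2: compute digits iteratively via d_i = x_i mod 2, x_{i+1} = (x_i − d_i)/2. The first 4 digits are (1, 1, 0, 1).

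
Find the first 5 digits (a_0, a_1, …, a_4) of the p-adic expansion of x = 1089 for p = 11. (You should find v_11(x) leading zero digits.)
(a_0, …, a_4) = (0, 0, 9, 0, 0)

v_11(1089) = 2, so a_0 = ... = a_1 = 0. Factor out: x = 11^2 · u with u = 9 a unit in ℤ_11. Expand u iteratively via a_{v+i} = u_i mod 11, u_{i+1} = (u_i − a_{v+i})/11:
  u_0 = 9;  a_2 = 9;  u_1 = (u_0 − 9)/11 = 0
  u_1 = 0;  a_3 = 0;  u_2 = (u_1 − 0)/11 = 0
  u_2 = 0;  a_4 = 0;  u_3 = (u_2 − 0)/11 = 0
Digits: (0, 0, 9, 0, 0).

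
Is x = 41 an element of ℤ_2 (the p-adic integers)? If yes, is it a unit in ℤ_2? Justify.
x ∈ ℤ_2^× (unit); v_2(x) = 0

ℤ_2 = {x ∈ ℚ_2 : v_2(x) ≥ 0} and ℤ_2^× = {x ∈ ℤ_2 : v_2(x) = 0}. Here v_2(41) = v_2(num) − v_2(den) = 0; compare against these criteria.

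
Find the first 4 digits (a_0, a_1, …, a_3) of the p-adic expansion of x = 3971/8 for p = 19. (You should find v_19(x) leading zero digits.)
(a_0, …, a_3) = (0, 0, 18, 11)

v_19(3971/8) = 2, so a_0 = ... = a_1 = 0. Factor out: x = 19^2 · u with u = 11/8 a unit in ℤ_19. Expand u iteratively via a_{v+i} = u_i mod 19, u_{i+1} = (u_i − a_{v+i})/19:
  u_0 = 11/8;  a_2 = 18;  u_1 = (u_0 − 18)/19 = -7/8
  u_1 = -7/8;  a_3 = 11;  u_2 = (u_1 − 11)/19 = -5/8
Digits: (0, 0, 18, 11).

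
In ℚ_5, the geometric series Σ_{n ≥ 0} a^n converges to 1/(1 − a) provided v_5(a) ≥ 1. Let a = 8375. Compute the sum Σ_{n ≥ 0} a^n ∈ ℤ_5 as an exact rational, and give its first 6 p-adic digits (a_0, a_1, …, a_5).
Σ a^n = 1/(1 − a) = -1/8374;  first 6 digits = (1, 0, 0, 2, 3, 2)

v_5(a) = 3 ≥ 1, so the series converges in ℤ_5 to 1/(1 − a) = 1/(1 − 8375) = -1/8374. Expand this rational in ℤ_5: compute digits iteratively via d_i = x_i mod 5, x_{i+1} = (x_i − d_i)/5. The first 6 digits are (1, 0, 0, 2, 3, 2).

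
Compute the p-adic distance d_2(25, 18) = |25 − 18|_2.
d_2(25, 18) = 1

Step 1 — x − y = 25 − 18 = 7. Step 2 — v_2(7) = 0 (factor: 7 = (2^0 · 7); the sign does not affect v_p). Step 3 — |x − y|_2 = 2^{0} = 1.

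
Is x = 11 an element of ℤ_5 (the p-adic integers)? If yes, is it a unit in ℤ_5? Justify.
x ∈ ℤ_5^× (unit); v_5(x) = 0

ℤ_5 = {x ∈ ℚ_5 : v_5(x) ≥ 0} and ℤ_5^× = {x ∈ ℤ_5 : v_5(x) = 0}. Here v_5(11) = v_5(num) − v_5(den) = 0; compare against these criteria.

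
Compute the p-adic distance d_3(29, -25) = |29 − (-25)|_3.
d_3(29, -25) = 1/27

Step 1 — x − y = 29 − (-25) = 54. Step 2 — v_3(54) = 3 (factor: 54 = (3^3 · 2); the sign does not affect v_p). Step 3 — |x − y|_3 = 3^{-3} = 1/27.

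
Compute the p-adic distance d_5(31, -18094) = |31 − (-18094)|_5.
d_5(31, -18094) = 1/625

Step 1 — x − y = 31 − (-18094) = 18125. Step 2 — v_5(18125) = 4 (factor: 18125 = (5^4 · 29); the sign does not affect v_p). Step 3 — |x − y|_5 = 5^{-4} = 1/625.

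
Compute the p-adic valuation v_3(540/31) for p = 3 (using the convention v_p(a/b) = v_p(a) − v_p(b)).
v_3(540/31) = 3

Factor powers of 3 from the numerator and denominator of the reduced fraction: 540 = 3^3 · 20 and 31 = 3^0 · 31. Apply v_p(a/b) = v_p(a) − v_p(b): v_3(540/31) = 3 − 0 = 3.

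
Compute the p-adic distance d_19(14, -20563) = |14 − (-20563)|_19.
d_19(14, -20563) = 1/6859

Step 1 — x − y = 14 − (-20563) = 20577. Step 2 — v_19(20577) = 3 (factor: 20577 = (19^3 · 3); the sign does not affect v_p). Step 3 — |x − y|_19 = 19^{-3} = 1/6859.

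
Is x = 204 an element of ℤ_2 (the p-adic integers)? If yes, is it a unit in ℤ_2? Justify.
x ∈ ℤ_2 but not a unit; v_2(x) = 2 > 0

ℤ_2 = {x ∈ ℚ_2 : v_2(x) ≥ 0} and ℤ_2^× = {x ∈ ℤ_2 : v_2(x) = 0}. Here v_2(204) = v_2(num) − v_2(den) = 2; compare against these criteria.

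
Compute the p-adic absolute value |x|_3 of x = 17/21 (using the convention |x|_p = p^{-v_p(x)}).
|17/21|_3 = 3

Step 1 — compute v_3(x) by factoring powers of 3 out of the numerator and denominator: v_3(17/21) = -1. Step 2 — apply |x|_p = p^{-v_p(x)} = 3^{1} = 3.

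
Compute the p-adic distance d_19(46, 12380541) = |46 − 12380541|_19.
d_19(46, 12380541) = 1/2476099

Step 1 — x − y = 46 − 12380541 = -12380495. Step 2 — v_19(-12380495) = 5 (factor: -12380495 = −(19^5 · 5); the sign does not affect v_p). Step 3 — |x − y|_19 = 19^{-5} = 1/2476099.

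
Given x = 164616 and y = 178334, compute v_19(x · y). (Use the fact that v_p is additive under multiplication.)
v_19(29356629744) = 6

v_p(x) = 3 (factor: 164616 = 19^3 · 24); v_p(y) = 3 (factor: 178334 = 19^3 · 26). Additivity: v_p(xy) = v_p(x) + v_p(y) = 3 + 3 = 6. (Direct check: xy = 29356629744 = 19^6 · (624).)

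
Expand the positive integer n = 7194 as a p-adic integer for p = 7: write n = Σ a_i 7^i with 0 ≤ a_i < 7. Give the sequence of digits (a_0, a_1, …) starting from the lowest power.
(a_0, a_1, …) = (5, 5, 6, 6, 2)

Repeated division by 7 gives the digits low-to-high: 7194 = 5 + 5·7^1 + 6·7^2 + 6·7^3 + 2·7^4. Digit sequence: (5, 5, 6, 6, 2).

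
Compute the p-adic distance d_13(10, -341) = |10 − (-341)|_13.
d_13(10, -341) = 1/13

Step 1 — x − y = 10 − (-341) = 351. Step 2 — v_13(351) = 1 (factor: 351 = (13^1 · 27); the sign does not affect v_p). Step 3 — |x − y|_13 = 13^{-1} = 1/13.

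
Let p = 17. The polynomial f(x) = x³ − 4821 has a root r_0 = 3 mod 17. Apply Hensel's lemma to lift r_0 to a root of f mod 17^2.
r_1 = 20 (mod 289)

Hensel: r_{i+1} = r_i − f(r_i)/f′(r_i) mod 17^{i+2}, where f′(x) = 3x². Iterate:
  r_0 = 3 (mod 17)
  r_1 = 20 (mod 289)
Final: r = 20 with f(r) ≡ 0 mod 17^2.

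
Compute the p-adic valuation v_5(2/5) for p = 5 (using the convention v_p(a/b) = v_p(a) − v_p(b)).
v_5(2/5) = -1

Factor powers of 5 from the numerator and denominator of the reduced fraction: 2 = 5^0 · 2 and 5 = 5^1 · 1. Apply v_p(a/b) = v_p(a) − v_p(b): v_5(2/5) = 0 − 1 = -1.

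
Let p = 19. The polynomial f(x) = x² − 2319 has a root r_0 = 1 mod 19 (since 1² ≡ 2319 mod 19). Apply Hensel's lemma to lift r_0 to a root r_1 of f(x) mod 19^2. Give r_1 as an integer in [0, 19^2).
r_1 = 77 (mod 361)

Hensel's recurrence: r_{i+1} = r_i − f(r_i)·(f′(r_i))^{-1} mod 19^{i+2}, with f′(x) = 2x. Iterate:
  r_0 = 1 (mod 19)
  r_1 = 77 (mod 361)
Final: r_1 = 77, and one checks f(r_1) ≡ 0 mod 19^2.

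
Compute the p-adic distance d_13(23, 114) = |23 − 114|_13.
d_13(23, 114) = 1/13

Step 1 — x − y = 23 − 114 = -91. Step 2 — v_13(-91) = 1 (factor: -91 = −(13^1 · 7); the sign does not affect v_p). Step 3 — |x − y|_13 = 13^{-1} = 1/13.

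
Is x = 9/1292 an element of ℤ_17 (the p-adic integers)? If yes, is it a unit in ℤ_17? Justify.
x ∉ ℤ_17 (v_17(x) = -1 < 0)

ℤ_17 = {x ∈ ℚ_17 : v_17(x) ≥ 0} and ℤ_17^× = {x ∈ ℤ_17 : v_17(x) = 0}. Here v_17(9/1292) = v_17(num) − v_17(den) = -1; compare against these criteria.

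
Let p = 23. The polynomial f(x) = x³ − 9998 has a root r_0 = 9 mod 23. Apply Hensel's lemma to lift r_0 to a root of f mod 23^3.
r_2 = 3896 (mod 12167)

Hensel: r_{i+1} = r_i − f(r_i)/f′(r_i) mod 23^{i+2}, where f′(x) = 3x². Iterate:
  r_0 = 9 (mod 23)
  r_1 = 193 (mod 529)
  r_2 = 3896 (mod 12167)
Final: r = 3896 with f(r) ≡ 0 mod 23^3.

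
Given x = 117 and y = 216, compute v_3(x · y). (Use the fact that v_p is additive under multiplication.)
v_3(25272) = 5

v_p(x) = 2 (factor: 117 = 3^2 · 13); v_p(y) = 3 (factor: 216 = 3^3 · 8). Additivity: v_p(xy) = v_p(x) + v_p(y) = 2 + 3 = 5. (Direct check: xy = 25272 = 3^5 · (104).)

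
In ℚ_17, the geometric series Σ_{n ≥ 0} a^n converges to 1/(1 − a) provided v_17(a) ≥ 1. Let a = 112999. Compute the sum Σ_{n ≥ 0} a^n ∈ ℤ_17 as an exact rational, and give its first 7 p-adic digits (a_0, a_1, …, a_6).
Σ a^n = 1/(1 − a) = -1/112998;  first 7 digits = (1, 0, 0, 6, 1, 0, 2)

v_17(a) = 3 ≥ 1, so the series converges in ℤ_17 to 1/(1 − a) = 1/(1 − 112999) = -1/112998. Expand this rational in ℤ_17: compute digits iteratively via d_i = x_i mod 17, x_{i+1} = (x_i − d_i)/17. The first 7 digits are (1, 0, 0, 6, 1, 0, 2).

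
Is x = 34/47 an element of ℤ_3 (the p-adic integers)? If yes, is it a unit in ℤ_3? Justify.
x ∈ ℤ_3^× (unit); v_3(x) = 0

ℤ_3 = {x ∈ ℚ_3 : v_3(x) ≥ 0} and ℤ_3^× = {x ∈ ℤ_3 : v_3(x) = 0}. Here v_3(34/47) = v_3(num) − v_3(den) = 0; compare against these criteria.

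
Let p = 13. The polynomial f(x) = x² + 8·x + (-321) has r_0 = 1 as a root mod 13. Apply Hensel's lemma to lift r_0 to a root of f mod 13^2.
r_1 = 66 (mod 169)

Hensel: r_{i+1} = r_i − f(r_i)·(f′(r_i))^{-1} mod 13^{i+2}, f′(x) = 2x + 8. Iterate:
  r_0 = 1 (mod 13)
  r_1 = 66 (mod 169)
Final: r = 66 satisfies f(r) ≡ 0 mod 13^2.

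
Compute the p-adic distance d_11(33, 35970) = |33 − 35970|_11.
d_11(33, 35970) = 1/1331

Step 1 — x − y = 33 − 35970 = -35937. Step 2 — v_11(-35937) = 3 (factor: -35937 = −(11^3 · 27); the sign does not affect v_p). Step 3 — |x − y|_11 = 11^{-3} = 1/1331.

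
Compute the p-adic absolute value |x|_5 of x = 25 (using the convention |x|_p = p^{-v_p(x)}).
|25|_5 = 1/25

Step 1 — compute v_5(x) by factoring powers of 5 out of the numerator and denominator: v_5(25) = 2. Step 2 — apply |x|_p = p^{-v_p(x)} = 5^{-2} = 1/25.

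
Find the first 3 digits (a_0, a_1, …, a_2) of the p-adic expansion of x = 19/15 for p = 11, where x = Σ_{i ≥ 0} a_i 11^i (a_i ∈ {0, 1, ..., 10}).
(a_0, …, a_2) = (2, 8, 0)

v_11(19/15) = 0 (numerator and denominator both coprime to 11), so x ∈ ℤ_11^×. Compute digits iteratively via a_i = x_i mod 11, x_{i+1} = (x_i − a_i)/11, with x_0 = x:
  x_0 = 19/15;  a_0 = 2;  x_1 = (x_0 − 2)/11 = -1/15
  x_1 = -1/15;  a_1 = 8;  x_2 = (x_1 − 8)/11 = -11/15
  x_2 = -11/15;  a_2 = 0;  x_3 = (x_2 − 0)/11 = -1/15
Digits: (2, 8, 0).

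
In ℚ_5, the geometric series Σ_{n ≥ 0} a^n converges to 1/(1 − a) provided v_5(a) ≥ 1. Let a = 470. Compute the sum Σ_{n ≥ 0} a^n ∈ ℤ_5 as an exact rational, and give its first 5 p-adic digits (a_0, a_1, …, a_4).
Σ a^n = 1/(1 − a) = -1/469;  first 5 digits = (1, 4, 4, 4, 1)

v_5(a) = 1 ≥ 1, so the series converges in ℤ_5 to 1/(1 − a) = 1/(1 − 470) = -1/469. Expand this rational in ℤ_5: compute digits iteratively via d_i = x_i mod 5, x_{i+1} = (x_i − d_i)/5. The first 5 digits are (1, 4, 4, 4, 1).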